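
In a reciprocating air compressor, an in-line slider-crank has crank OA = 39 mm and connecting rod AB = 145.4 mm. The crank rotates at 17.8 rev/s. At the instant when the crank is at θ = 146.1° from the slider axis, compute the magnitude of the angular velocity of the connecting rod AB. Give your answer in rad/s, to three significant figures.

25.2

ω = 111.8 rad/s (converted from 17.8 rev/s).
The rod makes angle φ with the slider axis where L sinφ = r sinθ; differentiating, L cosφ·φ̇ = r ω cosθ.
L cosφ = √(L² − r² sin²θ) = 0.14376 m.
|ω_rod| = r ω |cosθ| / √(L² − r² sin²θ) = 0.039·111.8·0.83001/0.14376 = 25.183 rad/s.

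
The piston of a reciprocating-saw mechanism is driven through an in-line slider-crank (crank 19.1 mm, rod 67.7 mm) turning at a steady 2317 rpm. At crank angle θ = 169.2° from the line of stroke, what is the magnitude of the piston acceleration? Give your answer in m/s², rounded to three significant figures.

ω = 2π·2317/60 = 242.6 rad/s
x(θ) = r cosθ + √(L² − r² sin²θ); with ω constant, a = ω²·d²x/dθ².
d²x/dθ² = −r cosθ − r²(cos2θ)/√u − r⁴ sin²2θ/(4u^{3/2}),  u = L² − r² sin²θ = 0.00457048 m².
Substituting r = 0.0191 m, L = 0.0677 m, θ = 169.2°: d²x/dθ² = +0.01373 m.
a = ω²·d²x/dθ² = (242.6)²·(+0.01373) = +808.31 m/s²;  |a| = 808.31 m/s².

808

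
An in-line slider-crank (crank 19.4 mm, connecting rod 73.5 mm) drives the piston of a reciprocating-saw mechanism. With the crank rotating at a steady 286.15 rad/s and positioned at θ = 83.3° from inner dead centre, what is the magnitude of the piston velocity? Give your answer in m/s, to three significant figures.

ω = 286.1 rad/s
For an in-line slider-crank, x = r cosθ + √(L² − r² sin²θ), so v = −rω sinθ·[1 + r cosθ/√(L² − r² sin²θ)].
With r = 0.0194 m, L = 0.0735 m, θ = 83.3°: √(L² − r² sin²θ) = 0.07093 m.
v = −0.0194·286.1·0.99317·[1 + 0.0194·0.11667/0.07093] = -5.6893 m/s.
|v| = 5.6893 m/s.

5.69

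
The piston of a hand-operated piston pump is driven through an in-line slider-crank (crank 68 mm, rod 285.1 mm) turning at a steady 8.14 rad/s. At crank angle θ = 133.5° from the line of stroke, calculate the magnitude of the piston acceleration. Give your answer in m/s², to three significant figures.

ω = 8.14 rad/s
x(θ) = r cosθ + √(L² − r² sin²θ); with ω constant, a = ω²·d²x/dθ².
d²x/dθ² = −r cosθ − r²(cos2θ)/√u − r⁴ sin²2θ/(4u^{3/2}),  u = L² − r² sin²θ = 0.078849 m².
Substituting r = 0.068 m, L = 0.2851 m, θ = 133.5°: d²x/dθ² = +0.047429 m.
a = ω²·d²x/dθ² = (8.14)²·(+0.047429) = +3.1426 m/s²;  |a| = 3.1426 m/s².

3.14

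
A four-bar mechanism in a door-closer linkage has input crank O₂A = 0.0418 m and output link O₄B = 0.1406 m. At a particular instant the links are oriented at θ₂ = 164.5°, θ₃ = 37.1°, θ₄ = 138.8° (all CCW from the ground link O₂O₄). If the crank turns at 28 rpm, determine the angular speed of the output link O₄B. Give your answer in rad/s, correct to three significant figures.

ω₂ = 2.932 rad/s (from 28 rpm).
Differentiating the loop-closure r₂e^{iθ₂}+r₃e^{iθ₃}=r₁+r₄e^{iθ₄} gives r₂ω₂e^{iθ₂}+r₃ω₃e^{iθ₃}=r₄ω₄e^{iθ₄}.
Eliminating the other unknown: ω₄ = r₂ω₂ sin(θ₂−θ₃) / [r₄ sin(θ₄−θ₃)].
Numerator sine = +0.79441; denominator sine = +0.97922.
Result = 0.0418·2.932·(+0.79441) / (0.1406·(+0.97922)) = +0.7072 rad/s; magnitude 0.7072 rad/s.

0.707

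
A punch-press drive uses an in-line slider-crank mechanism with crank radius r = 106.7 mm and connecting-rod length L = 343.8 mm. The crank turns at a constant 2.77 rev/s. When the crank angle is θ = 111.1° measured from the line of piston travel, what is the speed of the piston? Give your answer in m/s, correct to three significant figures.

ω = 2π·2.77 = 17.4 rad/s
For an in-line slider-crank, x = r cosθ + √(L² − r² sin²θ), so v = −rω sinθ·[1 + r cosθ/√(L² − r² sin²θ)].
With r = 0.1067 m, L = 0.3438 m, θ = 111.1°: √(L² − r² sin²θ) = 0.32907 m.
v = −0.1067·17.4·0.93295·[1 + 0.1067·-0.36000/0.32907] = -1.5303 m/s.
|v| = 1.5303 m/s.

1.53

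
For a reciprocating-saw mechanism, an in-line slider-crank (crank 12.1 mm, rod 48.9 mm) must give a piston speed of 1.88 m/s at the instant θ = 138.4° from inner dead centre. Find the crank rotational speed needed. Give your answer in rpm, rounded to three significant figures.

For an in-line slider-crank, |v_piston| = rω|sinθ|·[1 + r cosθ/√(L² − r² sin²θ)].
With r = 0.0121 m, L = 0.0489 m, θ = 138.4°: the bracketed kinematic factor |dx/dθ| = 0.0065265 m.
ω = v/|dx/dθ| = 1.88/0.0065265 = 288.06 rad/s.
N = 60ω/(2π) = 2750.7 rpm.

2750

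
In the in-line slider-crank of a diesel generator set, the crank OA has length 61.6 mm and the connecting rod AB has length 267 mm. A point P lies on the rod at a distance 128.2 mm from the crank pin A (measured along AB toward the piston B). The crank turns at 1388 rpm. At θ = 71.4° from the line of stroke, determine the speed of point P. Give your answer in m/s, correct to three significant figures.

8.92

ω = 145.4 rad/s.  Crank-pin speed |V_A| = rω = 8.9536 m/s, perpendicular to OA.
Rod angle: sinφ = −(r/L) sinθ ⇒ φ = -12.630°; ω_rod = −rω cosθ/√(L²−r²sin²θ) = -10.961 rad/s.
V_P = V_A + ω_rod × AP, with AP = 0.1282 m along the rod.
Components: V_Px = −rω sinθ − a·ω_rod·sinφ = -8.7932 m/s;  V_Py = rω cosθ + a·ω_rod·cosφ = +1.4846 m/s.
|V_P| = √(V_Px² + V_Py²) = 8.9177 m/s.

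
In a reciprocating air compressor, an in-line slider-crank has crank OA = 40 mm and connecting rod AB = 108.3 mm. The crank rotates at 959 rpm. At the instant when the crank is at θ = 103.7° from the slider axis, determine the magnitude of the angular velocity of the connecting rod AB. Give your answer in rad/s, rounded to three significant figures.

ω = 100.4 rad/s (converted from 959 rpm).
The rod makes angle φ with the slider axis where L sinφ = r sinθ; differentiating, L cosφ·φ̇ = r ω cosθ.
L cosφ = √(L² − r² sin²θ) = 0.10109 m.
|ω_rod| = r ω |cosθ| / √(L² − r² sin²θ) = 0.04·100.4·0.23684/0.10109 = 9.4116 rad/s.

9.41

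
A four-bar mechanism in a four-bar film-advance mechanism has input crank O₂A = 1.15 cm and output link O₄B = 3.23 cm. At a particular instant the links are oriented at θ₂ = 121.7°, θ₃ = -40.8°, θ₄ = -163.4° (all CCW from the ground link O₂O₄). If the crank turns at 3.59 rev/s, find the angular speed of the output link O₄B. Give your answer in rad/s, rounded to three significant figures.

2.87

ω₂ = 22.56 rad/s (from 3.59 rev/s).
Differentiating the loop-closure r₂e^{iθ₂}+r₃e^{iθ₃}=r₁+r₄e^{iθ₄} gives r₂ω₂e^{iθ₂}+r₃ω₃e^{iθ₃}=r₄ω₄e^{iθ₄}.
Eliminating the other unknown: ω₄ = r₂ω₂ sin(θ₂−θ₃) / [r₄ sin(θ₄−θ₃)].
Numerator sine = +0.30071; denominator sine = -0.84245.
Result = 0.0115·22.56·(+0.30071) / (0.0323·(-0.84245)) = -2.8666 rad/s; magnitude 2.8666 rad/s.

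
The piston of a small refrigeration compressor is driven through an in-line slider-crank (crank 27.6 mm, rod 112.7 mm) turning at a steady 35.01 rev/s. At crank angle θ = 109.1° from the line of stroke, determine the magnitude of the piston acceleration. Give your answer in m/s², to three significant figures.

ω = 2π·35 = 220 rad/s
x(θ) = r cosθ + √(L² − r² sin²θ); with ω constant, a = ω²·d²x/dθ².
d²x/dθ² = −r cosθ − r²(cos2θ)/√u − r⁴ sin²2θ/(4u^{3/2}),  u = L² − r² sin²θ = 0.0120211 m².
Substituting r = 0.0276 m, L = 0.1127 m, θ = 109.1°: d²x/dθ² = +0.014449 m.
a = ω²·d²x/dθ² = (220)²·(+0.014449) = +699.17 m/s²;  |a| = 699.17 m/s².

699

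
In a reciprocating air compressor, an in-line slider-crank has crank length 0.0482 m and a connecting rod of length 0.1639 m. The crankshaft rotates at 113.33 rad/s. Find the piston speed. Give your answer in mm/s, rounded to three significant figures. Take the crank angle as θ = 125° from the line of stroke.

ω = 113.3 rad/s
For an in-line slider-crank, x = r cosθ + √(L² − r² sin²θ), so v = −rω sinθ·[1 + r cosθ/√(L² − r² sin²θ)].
With r = 0.0482 m, L = 0.1639 m, θ = 125°: √(L² − r² sin²θ) = 0.15907 m.
v = −0.0482·113.3·0.81915·[1 + 0.0482·-0.57358/0.15907] = -3.6969 m/s.
|v| = 3.6969 m/s = 3696.9 mm/s.

3700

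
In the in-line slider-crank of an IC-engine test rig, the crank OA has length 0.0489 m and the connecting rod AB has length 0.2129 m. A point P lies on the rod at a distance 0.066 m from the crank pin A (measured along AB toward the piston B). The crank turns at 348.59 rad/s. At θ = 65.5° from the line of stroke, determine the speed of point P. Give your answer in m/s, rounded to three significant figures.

ω = 348.6 rad/s.  Crank-pin speed |V_A| = rω = 17.046 m/s, perpendicular to OA.
Rod angle: sinφ = −(r/L) sinθ ⇒ φ = -12.064°; ω_rod = −rω cosθ/√(L²−r²sin²θ) = -33.953 rad/s.
V_P = V_A + ω_rod × AP, with AP = 0.066 m along the rod.
Components: V_Px = −rω sinθ − a·ω_rod·sinφ = -15.98 m/s;  V_Py = rω cosθ + a·ω_rod·cosφ = +4.8775 m/s.
|V_P| = √(V_Px² + V_Py²) = 16.707 m/s.

16.7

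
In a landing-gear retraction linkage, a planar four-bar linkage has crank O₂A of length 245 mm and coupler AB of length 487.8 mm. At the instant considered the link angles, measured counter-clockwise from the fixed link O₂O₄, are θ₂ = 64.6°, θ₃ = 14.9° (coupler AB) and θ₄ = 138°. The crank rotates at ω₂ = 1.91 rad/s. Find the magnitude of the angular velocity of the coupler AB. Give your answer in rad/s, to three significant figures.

ω₂ = 1.91 rad/s
Differentiating the loop-closure r₂e^{iθ₂}+r₃e^{iθ₃}=r₁+r₄e^{iθ₄} gives r₂ω₂e^{iθ₂}+r₃ω₃e^{iθ₃}=r₄ω₄e^{iθ₄}.
Eliminating the other unknown: ω₃ = r₂ω₂ sin(θ₄−θ₂) / [r₃ sin(θ₃−θ₄)].
Numerator sine = +0.95832; denominator sine = -0.83772.
Result = 0.245·1.91·(+0.95832) / (0.4878·(-0.83772)) = -1.0974 rad/s; magnitude 1.0974 rad/s.

1.10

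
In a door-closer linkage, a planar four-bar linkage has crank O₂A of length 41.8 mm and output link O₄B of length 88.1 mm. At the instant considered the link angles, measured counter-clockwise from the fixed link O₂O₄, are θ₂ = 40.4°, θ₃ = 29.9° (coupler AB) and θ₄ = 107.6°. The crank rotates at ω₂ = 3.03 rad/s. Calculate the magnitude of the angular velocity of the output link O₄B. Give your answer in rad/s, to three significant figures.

ω₂ = 3.03 rad/s
Differentiating the loop-closure r₂e^{iθ₂}+r₃e^{iθ₃}=r₁+r₄e^{iθ₄} gives r₂ω₂e^{iθ₂}+r₃ω₃e^{iθ₃}=r₄ω₄e^{iθ₄}.
Eliminating the other unknown: ω₄ = r₂ω₂ sin(θ₂−θ₃) / [r₄ sin(θ₄−θ₃)].
Numerator sine = +0.18224; denominator sine = +0.97705.
Result = 0.0418·3.03·(+0.18224) / (0.0881·(+0.97705)) = +0.26814 rad/s; magnitude 0.26814 rad/s.

0.268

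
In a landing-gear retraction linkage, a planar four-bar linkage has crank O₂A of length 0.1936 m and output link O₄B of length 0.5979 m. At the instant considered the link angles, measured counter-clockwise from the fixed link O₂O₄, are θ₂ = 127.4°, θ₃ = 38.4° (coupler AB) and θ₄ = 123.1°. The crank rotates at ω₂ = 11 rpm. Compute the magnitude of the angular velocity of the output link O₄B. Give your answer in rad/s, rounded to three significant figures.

ω₂ = 1.152 rad/s (from 11 rpm).
Differentiating the loop-closure r₂e^{iθ₂}+r₃e^{iθ₃}=r₁+r₄e^{iθ₄} gives r₂ω₂e^{iθ₂}+r₃ω₃e^{iθ₃}=r₄ω₄e^{iθ₄}.
Eliminating the other unknown: ω₄ = r₂ω₂ sin(θ₂−θ₃) / [r₄ sin(θ₄−θ₃)].
Numerator sine = +0.99985; denominator sine = +0.99572.
Result = 0.1936·1.152·(+0.99985) / (0.5979·(+0.99572)) = +0.37454 rad/s; magnitude 0.37454 rad/s.

0.375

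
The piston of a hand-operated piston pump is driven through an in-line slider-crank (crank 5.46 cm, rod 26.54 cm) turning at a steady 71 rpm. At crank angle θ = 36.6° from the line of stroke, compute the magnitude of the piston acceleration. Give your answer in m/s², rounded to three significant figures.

ω = 2π·71/60 = 7.435 rad/s
x(θ) = r cosθ + √(L² − r² sin²θ); with ω constant, a = ω²·d²x/dθ².
d²x/dθ² = −r cosθ − r²(cos2θ)/√u − r⁴ sin²2θ/(4u^{3/2}),  u = L² − r² sin²θ = 0.0693774 m².
Substituting r = 0.0546 m, L = 0.2654 m, θ = 36.6°: d²x/dθ² = -0.047217 m.
a = ω²·d²x/dθ² = (7.435)²·(-0.047217) = -2.6102 m/s²;  |a| = 2.6102 m/s².

2.61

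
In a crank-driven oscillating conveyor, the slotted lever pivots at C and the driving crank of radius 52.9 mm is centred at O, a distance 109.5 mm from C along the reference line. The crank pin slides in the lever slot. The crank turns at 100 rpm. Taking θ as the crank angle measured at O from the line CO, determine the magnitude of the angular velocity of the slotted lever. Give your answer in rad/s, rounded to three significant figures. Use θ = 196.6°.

7.82

ω = 10.47 rad/s (from 100 rpm).
Crank pin A relative to C: A = (d + r cosθ, r sinθ); lever angle φ = atan2(r sinθ, d + r cosθ).
Differentiating tanφ: φ̇ = rω(d cosθ + r)/(d² + r² + 2dr cosθ).
d² + r² + 2dr cosθ = |CA|² = 0.0036864 m²;  d cosθ + r = -0.052036 m.
|ω_lever| = |0.0529·10.47·-0.052036| / 0.0036864 = 7.8197 rad/s.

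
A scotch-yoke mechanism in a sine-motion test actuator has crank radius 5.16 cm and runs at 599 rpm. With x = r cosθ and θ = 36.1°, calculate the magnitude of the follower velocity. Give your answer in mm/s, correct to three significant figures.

1910

ω = 62.73 rad/s (from 599 rpm).
x = r cosθ ⇒ ẋ = −rω sinθ.
|v| = rω|sinθ| = 0.0516·62.73·|sin 36.1°| = 1.9071 m/s = 1907.1 mm/s.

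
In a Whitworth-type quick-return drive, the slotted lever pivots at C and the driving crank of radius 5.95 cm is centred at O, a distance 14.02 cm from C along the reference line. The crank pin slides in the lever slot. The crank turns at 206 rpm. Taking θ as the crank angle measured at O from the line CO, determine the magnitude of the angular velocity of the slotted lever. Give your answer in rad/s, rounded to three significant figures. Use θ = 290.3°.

ω = 21.57 rad/s (from 206 rpm).
Crank pin A relative to C: A = (d + r cosθ, r sinθ); lever angle φ = atan2(r sinθ, d + r cosθ).
Differentiating tanφ: φ̇ = rω(d cosθ + r)/(d² + r² + 2dr cosθ).
d² + r² + 2dr cosθ = |CA|² = 0.0289845 m²;  d cosθ + r = +0.10814 m.
|ω_lever| = |0.0595·21.57·+0.10814| / 0.0289845 = 4.7889 rad/s.

4.79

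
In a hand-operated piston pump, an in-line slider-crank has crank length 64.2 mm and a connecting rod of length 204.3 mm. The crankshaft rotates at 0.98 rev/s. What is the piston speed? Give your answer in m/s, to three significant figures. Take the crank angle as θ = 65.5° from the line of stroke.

0.409

ω = 2π·0.98 = 6.158 rad/s
For an in-line slider-crank, x = r cosθ + √(L² − r² sin²θ), so v = −rω sinθ·[1 + r cosθ/√(L² − r² sin²θ)].
With r = 0.0642 m, L = 0.2043 m, θ = 65.5°: √(L² − r² sin²θ) = 0.19577 m.
v = −0.0642·6.158·0.90996·[1 + 0.0642·0.41469/0.19577] = -0.40864 m/s.
|v| = 0.40864 m/s.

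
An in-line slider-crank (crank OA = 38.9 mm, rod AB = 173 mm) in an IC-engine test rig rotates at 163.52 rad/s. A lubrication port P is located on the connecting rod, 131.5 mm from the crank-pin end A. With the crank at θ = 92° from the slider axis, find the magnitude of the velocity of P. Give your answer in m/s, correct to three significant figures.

6.32

ω = 163.5 rad/s.  Crank-pin speed |V_A| = rω = 6.3609 m/s, perpendicular to OA.
Rod angle: sinφ = −(r/L) sinθ ⇒ φ = -12.986°; ω_rod = −rω cosθ/√(L²−r²sin²θ) = +1.3169 rad/s.
V_P = V_A + ω_rod × AP, with AP = 0.1315 m along the rod.
Components: V_Px = −rω sinθ − a·ω_rod·sinφ = -6.3181 m/s;  V_Py = rω cosθ + a·ω_rod·cosφ = -0.053253 m/s.
|V_P| = √(V_Px² + V_Py²) = 6.3184 m/s.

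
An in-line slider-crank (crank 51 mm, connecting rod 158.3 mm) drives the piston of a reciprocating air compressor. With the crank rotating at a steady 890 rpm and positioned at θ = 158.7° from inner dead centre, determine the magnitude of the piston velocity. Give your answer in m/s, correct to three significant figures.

ω = 2π·890/60 = 93.2 rad/s
For an in-line slider-crank, x = r cosθ + √(L² − r² sin²θ), so v = −rω sinθ·[1 + r cosθ/√(L² − r² sin²θ)].
With r = 0.051 m, L = 0.1583 m, θ = 158.7°: √(L² − r² sin²θ) = 0.15721 m.
v = −0.051·93.2·0.36325·[1 + 0.051·-0.93169/0.15721] = -1.2048 m/s.
|v| = 1.2048 m/s.

1.20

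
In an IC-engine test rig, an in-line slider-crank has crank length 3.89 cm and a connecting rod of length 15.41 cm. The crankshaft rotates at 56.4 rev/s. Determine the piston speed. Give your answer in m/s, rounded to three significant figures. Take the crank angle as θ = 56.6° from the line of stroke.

ω = 2π·56.4 = 354.4 rad/s
For an in-line slider-crank, x = r cosθ + √(L² − r² sin²θ), so v = −rω sinθ·[1 + r cosθ/√(L² − r² sin²θ)].
With r = 0.0389 m, L = 0.1541 m, θ = 56.6°: √(L² − r² sin²θ) = 0.15064 m.
v = −0.0389·354.4·0.83485·[1 + 0.0389·0.55048/0.15064] = -13.144 m/s.
|v| = 13.144 m/s.

13.1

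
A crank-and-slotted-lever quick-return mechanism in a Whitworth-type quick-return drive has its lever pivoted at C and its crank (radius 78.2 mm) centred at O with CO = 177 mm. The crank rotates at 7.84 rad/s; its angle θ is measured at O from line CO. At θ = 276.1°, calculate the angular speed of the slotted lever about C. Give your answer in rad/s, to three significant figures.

1.47

ω = 7.84 rad/s
Crank pin A relative to C: A = (d + r cosθ, r sinθ); lever angle φ = atan2(r sinθ, d + r cosθ).
Differentiating tanφ: φ̇ = rω(d cosθ + r)/(d² + r² + 2dr cosθ).
d² + r² + 2dr cosθ = |CA|² = 0.0403859 m²;  d cosθ + r = +0.097009 m.
|ω_lever| = |0.0782·7.84·+0.097009| / 0.0403859 = 1.4727 rad/s.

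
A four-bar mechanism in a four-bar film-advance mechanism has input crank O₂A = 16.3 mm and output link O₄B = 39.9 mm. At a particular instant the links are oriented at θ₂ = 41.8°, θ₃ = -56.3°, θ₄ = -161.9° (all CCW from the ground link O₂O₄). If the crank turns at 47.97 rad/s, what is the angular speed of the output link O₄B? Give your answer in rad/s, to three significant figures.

ω₂ = 47.97 rad/s
Differentiating the loop-closure r₂e^{iθ₂}+r₃e^{iθ₃}=r₁+r₄e^{iθ₄} gives r₂ω₂e^{iθ₂}+r₃ω₃e^{iθ₃}=r₄ω₄e^{iθ₄}.
Eliminating the other unknown: ω₄ = r₂ω₂ sin(θ₂−θ₃) / [r₄ sin(θ₄−θ₃)].
Numerator sine = +0.99002; denominator sine = -0.96316.
Result = 0.0163·47.97·(+0.99002) / (0.0399·(-0.96316)) = -20.143 rad/s; magnitude 20.143 rad/s.

20.1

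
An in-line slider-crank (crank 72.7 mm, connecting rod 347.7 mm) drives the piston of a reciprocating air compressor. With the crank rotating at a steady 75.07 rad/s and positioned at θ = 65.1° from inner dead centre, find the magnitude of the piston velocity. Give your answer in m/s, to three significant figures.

ω = 75.07 rad/s
For an in-line slider-crank, x = r cosθ + √(L² − r² sin²θ), so v = −rω sinθ·[1 + r cosθ/√(L² − r² sin²θ)].
With r = 0.0727 m, L = 0.3477 m, θ = 65.1°: √(L² − r² sin²θ) = 0.34139 m.
v = −0.0727·75.07·0.90704·[1 + 0.0727·0.42104/0.34139] = -5.3941 m/s.
|v| = 5.3941 m/s.

5.39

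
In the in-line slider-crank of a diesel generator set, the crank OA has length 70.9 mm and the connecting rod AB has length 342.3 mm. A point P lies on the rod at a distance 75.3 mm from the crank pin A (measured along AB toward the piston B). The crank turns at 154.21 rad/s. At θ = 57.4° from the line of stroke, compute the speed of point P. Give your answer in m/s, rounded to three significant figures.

ω = 154.2 rad/s.  Crank-pin speed |V_A| = rω = 10.933 m/s, perpendicular to OA.
Rod angle: sinφ = −(r/L) sinθ ⇒ φ = -10.049°; ω_rod = −rω cosθ/√(L²−r²sin²θ) = -17.477 rad/s.
V_P = V_A + ω_rod × AP, with AP = 0.0753 m along the rod.
Components: V_Px = −rω sinθ − a·ω_rod·sinφ = -9.4406 m/s;  V_Py = rω cosθ + a·ω_rod·cosφ = +4.5948 m/s.
|V_P| = √(V_Px² + V_Py²) = 10.499 m/s.

10.5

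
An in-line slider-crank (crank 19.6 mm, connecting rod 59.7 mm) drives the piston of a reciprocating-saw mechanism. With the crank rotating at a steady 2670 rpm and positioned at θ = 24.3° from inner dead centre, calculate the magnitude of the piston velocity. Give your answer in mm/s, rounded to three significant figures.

2940

ω = 2π·2670/60 = 279.6 rad/s
For an in-line slider-crank, x = r cosθ + √(L² − r² sin²θ), so v = −rω sinθ·[1 + r cosθ/√(L² − r² sin²θ)].
With r = 0.0196 m, L = 0.0597 m, θ = 24.3°: √(L² − r² sin²θ) = 0.059153 m.
v = −0.0196·279.6·0.41151·[1 + 0.0196·0.91140/0.059153] = -2.9362 m/s.
|v| = 2.9362 m/s = 2936.2 mm/s.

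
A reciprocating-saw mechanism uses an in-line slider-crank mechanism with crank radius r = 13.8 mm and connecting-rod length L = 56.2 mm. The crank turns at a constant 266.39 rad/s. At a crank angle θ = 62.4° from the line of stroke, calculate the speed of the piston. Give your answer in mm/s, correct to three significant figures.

ω = 266.4 rad/s
For an in-line slider-crank, x = r cosθ + √(L² − r² sin²θ), so v = −rω sinθ·[1 + r cosθ/√(L² − r² sin²θ)].
With r = 0.0138 m, L = 0.0562 m, θ = 62.4°: √(L² − r² sin²θ) = 0.054853 m.
v = −0.0138·266.4·0.88620·[1 + 0.0138·0.46330/0.054853] = -3.6376 m/s.
|v| = 3.6376 m/s = 3637.6 mm/s.

3640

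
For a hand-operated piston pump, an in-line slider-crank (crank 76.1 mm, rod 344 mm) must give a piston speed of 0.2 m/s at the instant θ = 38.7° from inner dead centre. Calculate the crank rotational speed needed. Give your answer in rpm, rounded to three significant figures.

For an in-line slider-crank, |v_piston| = rω|sinθ|·[1 + r cosθ/√(L² − r² sin²θ)].
With r = 0.0761 m, L = 0.344 m, θ = 38.7°: the bracketed kinematic factor |dx/dθ| = 0.055875 m.
ω = v/|dx/dθ| = 0.2/0.055875 = 3.5794 rad/s.
N = 60ω/(2π) = 34.181 rpm.

34.2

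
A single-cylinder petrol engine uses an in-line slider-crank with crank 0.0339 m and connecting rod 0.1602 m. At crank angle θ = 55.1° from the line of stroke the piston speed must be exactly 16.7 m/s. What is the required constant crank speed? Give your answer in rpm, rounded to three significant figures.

For an in-line slider-crank, |v_piston| = rω|sinθ|·[1 + r cosθ/√(L² − r² sin²θ)].
With r = 0.0339 m, L = 0.1602 m, θ = 55.1°: the bracketed kinematic factor |dx/dθ| = 0.031221 m.
ω = v/|dx/dθ| = 16.7/0.031221 = 534.89 rad/s.
N = 60ω/(2π) = 5107.9 rpm.

5110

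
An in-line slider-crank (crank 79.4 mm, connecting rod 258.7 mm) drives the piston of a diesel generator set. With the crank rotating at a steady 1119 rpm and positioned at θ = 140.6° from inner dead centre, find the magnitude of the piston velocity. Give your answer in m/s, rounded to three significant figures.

4.48

ω = 2π·1119/60 = 117.2 rad/s
For an in-line slider-crank, x = r cosθ + √(L² − r² sin²θ), so v = −rω sinθ·[1 + r cosθ/√(L² − r² sin²θ)].
With r = 0.0794 m, L = 0.2587 m, θ = 140.6°: √(L² − r² sin²θ) = 0.25374 m.
v = −0.0794·117.2·0.63473·[1 + 0.0794·-0.77273/0.25374] = -4.4777 m/s.
|v| = 4.4777 m/s.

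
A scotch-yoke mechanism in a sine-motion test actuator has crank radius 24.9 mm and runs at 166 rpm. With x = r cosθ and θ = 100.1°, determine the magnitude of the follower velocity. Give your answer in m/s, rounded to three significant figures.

0.426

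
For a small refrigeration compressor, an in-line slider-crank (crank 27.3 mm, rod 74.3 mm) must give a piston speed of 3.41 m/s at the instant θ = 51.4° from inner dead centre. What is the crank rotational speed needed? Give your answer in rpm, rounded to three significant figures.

1230

For an in-line slider-crank, |v_piston| = rω|sinθ|·[1 + r cosθ/√(L² − r² sin²θ)].
With r = 0.0273 m, L = 0.0743 m, θ = 51.4°: the bracketed kinematic factor |dx/dθ| = 0.026441 m.
ω = v/|dx/dθ| = 3.41/0.026441 = 128.96 rad/s.
N = 60ω/(2π) = 1231.5 rpm.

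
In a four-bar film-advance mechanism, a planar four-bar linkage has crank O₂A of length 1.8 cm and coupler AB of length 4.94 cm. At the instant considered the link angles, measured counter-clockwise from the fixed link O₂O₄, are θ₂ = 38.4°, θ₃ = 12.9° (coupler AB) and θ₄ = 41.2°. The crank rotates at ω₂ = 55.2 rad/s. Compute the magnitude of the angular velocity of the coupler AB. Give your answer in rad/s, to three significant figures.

2.07

ω₂ = 55.2 rad/s
Differentiating the loop-closure r₂e^{iθ₂}+r₃e^{iθ₃}=r₁+r₄e^{iθ₄} gives r₂ω₂e^{iθ₂}+r₃ω₃e^{iθ₃}=r₄ω₄e^{iθ₄}.
Eliminating the other unknown: ω₃ = r₂ω₂ sin(θ₄−θ₂) / [r₃ sin(θ₃−θ₄)].
Numerator sine = +0.04885; denominator sine = -0.47409.
Result = 0.018·55.2·(+0.04885) / (0.0494·(-0.47409)) = -2.0725 rad/s; magnitude 2.0725 rad/s.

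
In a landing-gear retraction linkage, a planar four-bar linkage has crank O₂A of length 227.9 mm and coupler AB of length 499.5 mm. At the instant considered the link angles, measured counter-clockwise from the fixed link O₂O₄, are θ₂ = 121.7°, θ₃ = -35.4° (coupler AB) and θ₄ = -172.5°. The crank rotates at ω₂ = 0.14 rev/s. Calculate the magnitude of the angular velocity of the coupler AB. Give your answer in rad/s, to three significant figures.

0.538

ω₂ = 0.8796 rad/s (from 0.14 rev/s).
Differentiating the loop-closure r₂e^{iθ₂}+r₃e^{iθ₃}=r₁+r₄e^{iθ₄} gives r₂ω₂e^{iθ₂}+r₃ω₃e^{iθ₃}=r₄ω₄e^{iθ₄}.
Eliminating the other unknown: ω₃ = r₂ω₂ sin(θ₄−θ₂) / [r₃ sin(θ₃−θ₄)].
Numerator sine = +0.91212; denominator sine = +0.68072.
Result = 0.2279·0.8796·(+0.91212) / (0.4995·(+0.68072)) = +0.53777 rad/s; magnitude 0.53777 rad/s.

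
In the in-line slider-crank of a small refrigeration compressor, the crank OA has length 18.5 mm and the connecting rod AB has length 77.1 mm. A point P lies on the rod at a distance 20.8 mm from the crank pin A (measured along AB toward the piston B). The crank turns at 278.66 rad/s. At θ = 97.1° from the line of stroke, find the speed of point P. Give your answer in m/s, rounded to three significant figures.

ω = 278.7 rad/s.  Crank-pin speed |V_A| = rω = 5.1552 m/s, perpendicular to OA.
Rod angle: sinφ = −(r/L) sinθ ⇒ φ = -13.775°; ω_rod = −rω cosθ/√(L²−r²sin²θ) = +8.5092 rad/s.
V_P = V_A + ω_rod × AP, with AP = 0.0208 m along the rod.
Components: V_Px = −rω sinθ − a·ω_rod·sinφ = -5.0735 m/s;  V_Py = rω cosθ + a·ω_rod·cosφ = -0.46529 m/s.
|V_P| = √(V_Px² + V_Py²) = 5.0948 m/s.

5.09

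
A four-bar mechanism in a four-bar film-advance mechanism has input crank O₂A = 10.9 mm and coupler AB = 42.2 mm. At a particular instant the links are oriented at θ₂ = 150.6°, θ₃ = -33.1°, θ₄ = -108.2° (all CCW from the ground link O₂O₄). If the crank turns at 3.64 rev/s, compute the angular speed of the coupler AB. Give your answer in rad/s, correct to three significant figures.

6.00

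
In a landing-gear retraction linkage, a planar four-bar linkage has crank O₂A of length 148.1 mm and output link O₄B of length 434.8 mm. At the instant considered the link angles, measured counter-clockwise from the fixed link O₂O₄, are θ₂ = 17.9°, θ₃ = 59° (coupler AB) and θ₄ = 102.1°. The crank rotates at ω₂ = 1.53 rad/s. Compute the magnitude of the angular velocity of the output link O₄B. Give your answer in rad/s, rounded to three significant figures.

0.501

ω₂ = 1.53 rad/s
Differentiating the loop-closure r₂e^{iθ₂}+r₃e^{iθ₃}=r₁+r₄e^{iθ₄} gives r₂ω₂e^{iθ₂}+r₃ω₃e^{iθ₃}=r₄ω₄e^{iθ₄}.
Eliminating the other unknown: ω₄ = r₂ω₂ sin(θ₂−θ₃) / [r₄ sin(θ₄−θ₃)].
Numerator sine = -0.65738; denominator sine = +0.68327.
Result = 0.1481·1.53·(-0.65738) / (0.4348·(+0.68327)) = -0.50139 rad/s; magnitude 0.50139 rad/s.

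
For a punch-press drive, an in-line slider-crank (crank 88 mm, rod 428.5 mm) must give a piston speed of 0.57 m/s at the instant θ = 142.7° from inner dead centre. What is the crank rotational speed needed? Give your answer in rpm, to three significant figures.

122

For an in-line slider-crank, |v_piston| = rω|sinθ|·[1 + r cosθ/√(L² − r² sin²θ)].
With r = 0.088 m, L = 0.4285 m, θ = 142.7°: the bracketed kinematic factor |dx/dθ| = 0.044547 m.
ω = v/|dx/dθ| = 0.57/0.044547 = 12.795 rad/s.
N = 60ω/(2π) = 122.19 rpm.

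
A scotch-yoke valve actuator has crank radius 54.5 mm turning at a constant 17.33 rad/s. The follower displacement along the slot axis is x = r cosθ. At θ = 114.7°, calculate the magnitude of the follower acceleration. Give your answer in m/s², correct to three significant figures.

6.84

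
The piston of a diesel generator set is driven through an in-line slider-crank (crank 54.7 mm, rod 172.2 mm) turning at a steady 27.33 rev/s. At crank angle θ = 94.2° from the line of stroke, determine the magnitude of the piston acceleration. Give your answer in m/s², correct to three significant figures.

652

ω = 2π·27.3 = 171.7 rad/s
x(θ) = r cosθ + √(L² − r² sin²θ); with ω constant, a = ω²·d²x/dθ².
d²x/dθ² = −r cosθ − r²(cos2θ)/√u − r⁴ sin²2θ/(4u^{3/2}),  u = L² − r² sin²θ = 0.0266768 m².
Substituting r = 0.0547 m, L = 0.1722 m, θ = 94.2°: d²x/dθ² = +0.022118 m.
a = ω²·d²x/dθ² = (171.7)²·(+0.022118) = +652.2 m/s²;  |a| = 652.2 m/s².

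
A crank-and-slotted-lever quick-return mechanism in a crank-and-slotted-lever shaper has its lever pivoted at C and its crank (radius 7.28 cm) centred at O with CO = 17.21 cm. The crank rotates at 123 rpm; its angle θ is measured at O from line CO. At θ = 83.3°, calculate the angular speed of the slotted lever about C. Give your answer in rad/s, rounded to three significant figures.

2.30

ω = 12.88 rad/s (from 123 rpm).
Crank pin A relative to C: A = (d + r cosθ, r sinθ); lever angle φ = atan2(r sinθ, d + r cosθ).
Differentiating tanφ: φ̇ = rω(d cosθ + r)/(d² + r² + 2dr cosθ).
d² + r² + 2dr cosθ = |CA|² = 0.0378418 m²;  d cosθ + r = +0.092879 m.
|ω_lever| = |0.0728·12.88·+0.092879| / 0.0378418 = 2.3015 rad/s.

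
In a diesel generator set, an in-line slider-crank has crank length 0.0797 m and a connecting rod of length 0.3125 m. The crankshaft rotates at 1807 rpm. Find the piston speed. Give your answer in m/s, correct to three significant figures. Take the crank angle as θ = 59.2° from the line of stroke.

ω = 2π·1807/60 = 189.2 rad/s
For an in-line slider-crank, x = r cosθ + √(L² − r² sin²θ), so v = −rω sinθ·[1 + r cosθ/√(L² − r² sin²θ)].
With r = 0.0797 m, L = 0.3125 m, θ = 59.2°: √(L² − r² sin²θ) = 0.30491 m.
v = −0.0797·189.2·0.85896·[1 + 0.0797·0.51204/0.30491] = -14.688 m/s.
|v| = 14.688 m/s.

14.7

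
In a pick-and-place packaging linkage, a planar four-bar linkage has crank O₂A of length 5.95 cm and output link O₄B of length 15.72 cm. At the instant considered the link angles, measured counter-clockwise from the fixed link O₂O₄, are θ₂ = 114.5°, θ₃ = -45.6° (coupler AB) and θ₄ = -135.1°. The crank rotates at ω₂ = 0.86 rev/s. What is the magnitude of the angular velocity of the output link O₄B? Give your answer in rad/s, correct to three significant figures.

ω₂ = 5.404 rad/s (from 0.86 rev/s).
Differentiating the loop-closure r₂e^{iθ₂}+r₃e^{iθ₃}=r₁+r₄e^{iθ₄} gives r₂ω₂e^{iθ₂}+r₃ω₃e^{iθ₃}=r₄ω₄e^{iθ₄}.
Eliminating the other unknown: ω₄ = r₂ω₂ sin(θ₂−θ₃) / [r₄ sin(θ₄−θ₃)].
Numerator sine = +0.34038; denominator sine = -0.99996.
Result = 0.0595·5.404·(+0.34038) / (0.1572·(-0.99996)) = -0.69618 rad/s; magnitude 0.69618 rad/s.

0.696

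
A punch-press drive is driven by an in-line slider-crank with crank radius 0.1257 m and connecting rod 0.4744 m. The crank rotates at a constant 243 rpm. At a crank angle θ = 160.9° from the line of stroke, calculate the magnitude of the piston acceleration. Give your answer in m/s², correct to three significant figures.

ω = 2π·243/60 = 25.45 rad/s
x(θ) = r cosθ + √(L² − r² sin²θ); with ω constant, a = ω²·d²x/dθ².
d²x/dθ² = −r cosθ − r²(cos2θ)/√u − r⁴ sin²2θ/(4u^{3/2}),  u = L² − r² sin²θ = 0.223364 m².
Substituting r = 0.1257 m, L = 0.4744 m, θ = 160.9°: d²x/dθ² = +0.092281 m.
a = ω²·d²x/dθ² = (25.45)²·(+0.092281) = +59.756 m/s²;  |a| = 59.756 m/s².

59.8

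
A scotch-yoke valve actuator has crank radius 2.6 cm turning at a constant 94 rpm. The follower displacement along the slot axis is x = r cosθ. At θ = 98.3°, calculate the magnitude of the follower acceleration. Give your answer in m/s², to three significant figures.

0.364

ω = 9.844 rad/s (from 94 rpm).
x = r cosθ ⇒ ẍ = −rω² cosθ (ω constant).
|a| = rω²|cosθ| = 0.026·(9.844)²·|cos 98.3°| = 0.36368 m/s².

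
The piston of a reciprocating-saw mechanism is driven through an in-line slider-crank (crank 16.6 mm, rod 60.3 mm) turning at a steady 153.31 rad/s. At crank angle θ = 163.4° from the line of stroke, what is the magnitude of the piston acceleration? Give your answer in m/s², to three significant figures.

283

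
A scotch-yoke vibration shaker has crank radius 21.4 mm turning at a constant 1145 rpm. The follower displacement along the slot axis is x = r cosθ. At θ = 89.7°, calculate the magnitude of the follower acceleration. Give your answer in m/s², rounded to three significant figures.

ω = 119.9 rad/s (from 1145 rpm).
x = r cosθ ⇒ ẍ = −rω² cosθ (ω constant).
|a| = rω²|cosθ| = 0.0214·(119.9)²·|cos 89.7°| = 1.6109 m/s².

1.61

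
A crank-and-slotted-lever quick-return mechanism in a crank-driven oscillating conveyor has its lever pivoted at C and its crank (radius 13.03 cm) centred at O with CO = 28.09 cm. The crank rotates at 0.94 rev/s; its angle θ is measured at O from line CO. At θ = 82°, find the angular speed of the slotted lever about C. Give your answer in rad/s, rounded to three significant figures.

ω = 5.906 rad/s (from 0.94 rev/s).
Crank pin A relative to C: A = (d + r cosθ, r sinθ); lever angle φ = atan2(r sinθ, d + r cosθ).
Differentiating tanφ: φ̇ = rω(d cosθ + r)/(d² + r² + 2dr cosθ).
d² + r² + 2dr cosθ = |CA|² = 0.106071 m²;  d cosθ + r = +0.16939 m.
|ω_lever| = |0.1303·5.906·+0.16939| / 0.106071 = 1.229 rad/s.

1.23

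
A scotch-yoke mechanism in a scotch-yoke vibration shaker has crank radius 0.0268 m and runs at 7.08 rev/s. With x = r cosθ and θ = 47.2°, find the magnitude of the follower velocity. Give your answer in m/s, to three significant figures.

0.875

ω = 44.48 rad/s (from 7.08 rev/s).
x = r cosθ ⇒ ẋ = −rω sinθ.
|v| = rω|sinθ| = 0.0268·44.48·|sin 47.2°| = 0.87475 m/s.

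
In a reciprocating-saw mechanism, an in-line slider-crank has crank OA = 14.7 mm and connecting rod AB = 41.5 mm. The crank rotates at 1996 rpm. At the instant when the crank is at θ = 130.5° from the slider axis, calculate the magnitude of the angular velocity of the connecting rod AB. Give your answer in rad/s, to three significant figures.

49.9

ω = 209 rad/s (converted from 1996 rpm).
The rod makes angle φ with the slider axis where L sinφ = r sinθ; differentiating, L cosφ·φ̇ = r ω cosθ.
L cosφ = √(L² − r² sin²θ) = 0.039966 m.
|ω_rod| = r ω |cosθ| / √(L² − r² sin²θ) = 0.0147·209·0.64945/0.039966 = 49.93 rad/s.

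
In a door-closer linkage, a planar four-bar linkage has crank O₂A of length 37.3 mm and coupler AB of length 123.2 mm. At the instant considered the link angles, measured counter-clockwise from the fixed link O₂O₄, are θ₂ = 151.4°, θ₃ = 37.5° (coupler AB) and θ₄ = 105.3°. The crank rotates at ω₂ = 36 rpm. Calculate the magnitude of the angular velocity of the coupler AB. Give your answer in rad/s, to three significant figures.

0.888

ω₂ = 3.77 rad/s (from 36 rpm).
Differentiating the loop-closure r₂e^{iθ₂}+r₃e^{iθ₃}=r₁+r₄e^{iθ₄} gives r₂ω₂e^{iθ₂}+r₃ω₃e^{iθ₃}=r₄ω₄e^{iθ₄}.
Eliminating the other unknown: ω₃ = r₂ω₂ sin(θ₄−θ₂) / [r₃ sin(θ₃−θ₄)].
Numerator sine = -0.72055; denominator sine = -0.92587.
Result = 0.0373·3.77·(-0.72055) / (0.1232·(-0.92587)) = +0.88827 rad/s; magnitude 0.88827 rad/s.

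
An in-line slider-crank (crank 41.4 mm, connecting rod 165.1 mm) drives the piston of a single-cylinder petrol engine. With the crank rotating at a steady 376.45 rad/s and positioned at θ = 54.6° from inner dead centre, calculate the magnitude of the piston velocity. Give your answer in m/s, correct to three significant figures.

14.6

ω = 376.4 rad/s
For an in-line slider-crank, x = r cosθ + √(L² − r² sin²θ), so v = −rω sinθ·[1 + r cosθ/√(L² − r² sin²θ)].
With r = 0.0414 m, L = 0.1651 m, θ = 54.6°: √(L² − r² sin²θ) = 0.16161 m.
v = −0.0414·376.4·0.81513·[1 + 0.0414·0.57928/0.16161] = -14.589 m/s.
|v| = 14.589 m/s.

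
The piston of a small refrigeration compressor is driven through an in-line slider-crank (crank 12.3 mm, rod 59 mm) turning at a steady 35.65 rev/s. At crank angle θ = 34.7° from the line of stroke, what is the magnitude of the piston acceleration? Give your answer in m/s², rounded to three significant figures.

ω = 2π·35.6 = 224 rad/s
x(θ) = r cosθ + √(L² − r² sin²θ); with ω constant, a = ω²·d²x/dθ².
d²x/dθ² = −r cosθ − r²(cos2θ)/√u − r⁴ sin²2θ/(4u^{3/2}),  u = L² − r² sin²θ = 0.00343197 m².
Substituting r = 0.0123 m, L = 0.059 m, θ = 34.7°: d²x/dθ² = -0.011046 m.
a = ω²·d²x/dθ² = (224)²·(-0.011046) = -554.22 m/s²;  |a| = 554.22 m/s².

554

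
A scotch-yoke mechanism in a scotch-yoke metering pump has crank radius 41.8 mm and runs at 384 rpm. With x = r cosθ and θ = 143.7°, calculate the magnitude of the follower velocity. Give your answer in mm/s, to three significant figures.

ω = 40.21 rad/s (from 384 rpm).
x = r cosθ ⇒ ẋ = −rω sinθ.
|v| = rω|sinθ| = 0.0418·40.21·|sin 143.7°| = 0.9951 m/s = 995.1 mm/s.

995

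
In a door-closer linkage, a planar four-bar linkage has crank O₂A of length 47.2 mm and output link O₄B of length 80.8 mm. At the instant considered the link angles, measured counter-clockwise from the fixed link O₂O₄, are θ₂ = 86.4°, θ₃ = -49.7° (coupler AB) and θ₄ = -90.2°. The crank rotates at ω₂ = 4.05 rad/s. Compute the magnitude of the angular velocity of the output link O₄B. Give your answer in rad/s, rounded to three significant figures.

ω₂ = 4.05 rad/s
Differentiating the loop-closure r₂e^{iθ₂}+r₃e^{iθ₃}=r₁+r₄e^{iθ₄} gives r₂ω₂e^{iθ₂}+r₃ω₃e^{iθ₃}=r₄ω₄e^{iθ₄}.
Eliminating the other unknown: ω₄ = r₂ω₂ sin(θ₂−θ₃) / [r₄ sin(θ₄−θ₃)].
Numerator sine = +0.69340; denominator sine = -0.64945.
Result = 0.0472·4.05·(+0.69340) / (0.0808·(-0.64945)) = -2.526 rad/s; magnitude 2.526 rad/s.

2.53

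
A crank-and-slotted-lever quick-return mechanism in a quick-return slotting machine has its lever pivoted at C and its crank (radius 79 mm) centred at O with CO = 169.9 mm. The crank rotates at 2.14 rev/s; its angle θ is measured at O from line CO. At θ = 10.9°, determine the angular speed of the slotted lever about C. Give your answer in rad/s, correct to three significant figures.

ω = 13.45 rad/s (from 2.14 rev/s).
Crank pin A relative to C: A = (d + r cosθ, r sinθ); lever angle φ = atan2(r sinθ, d + r cosθ).
Differentiating tanφ: φ̇ = rω(d cosθ + r)/(d² + r² + 2dr cosθ).
d² + r² + 2dr cosθ = |CA|² = 0.0614669 m²;  d cosθ + r = +0.24583 m.
|ω_lever| = |0.079·13.45·+0.24583| / 0.0614669 = 4.2484 rad/s.

4.25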